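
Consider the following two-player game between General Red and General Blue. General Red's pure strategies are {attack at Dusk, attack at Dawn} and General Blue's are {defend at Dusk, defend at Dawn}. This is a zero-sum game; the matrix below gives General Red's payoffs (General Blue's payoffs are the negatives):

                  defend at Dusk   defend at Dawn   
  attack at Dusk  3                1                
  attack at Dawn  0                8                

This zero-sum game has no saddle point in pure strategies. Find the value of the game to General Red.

v = 12/5

General Red's indifference between attack at Dusk and attack at Dawn determines General Blue's mixing probability q:
  General Red's payoff from attack at Dusk: q·3 + (1−q)·1 = 2q + 1
  General Red's payoff from attack at Dawn: q·0 + (1−q)·8 = -8q + 8
  2q + 1 = -8q + 8  ⇒  10q = 7  ⇒  q = 7/10.
The value is General Red's expected payoff against this mix (using attack at Dusk): (7/10)·3 + (3/10)·1 = 12/5.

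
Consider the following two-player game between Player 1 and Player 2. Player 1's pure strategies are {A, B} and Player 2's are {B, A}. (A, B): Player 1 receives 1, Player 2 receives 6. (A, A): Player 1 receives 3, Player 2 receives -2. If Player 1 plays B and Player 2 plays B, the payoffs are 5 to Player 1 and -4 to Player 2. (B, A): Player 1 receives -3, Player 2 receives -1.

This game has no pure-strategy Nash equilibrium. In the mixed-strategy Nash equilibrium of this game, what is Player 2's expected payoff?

-14/11

Player 2's indifference between B and A determines Player 1's mixing probability p:
  Player 2's expected payoff from B: p·6 + (1−p)·(-4) = 10p - 4
  Player 2's expected payoff from A: p·(-2) + (1−p)·(-1) = -p - 1
  10p - 4 = -p - 1  ⇒  11p = 3  ⇒  p = 3/11.
At equilibrium Player 2 is indifferent across columns, so Player 2's payoff equals the payoff from B: (3/11)·6 + (8/11)·(-4) = -14/11.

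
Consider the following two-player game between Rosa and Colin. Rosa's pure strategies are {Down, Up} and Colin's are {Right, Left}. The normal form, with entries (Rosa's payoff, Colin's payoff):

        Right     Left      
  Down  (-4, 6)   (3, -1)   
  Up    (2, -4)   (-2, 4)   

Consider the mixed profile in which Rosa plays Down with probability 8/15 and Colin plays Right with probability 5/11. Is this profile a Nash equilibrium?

Check Colin's indifference given Rosa's mix p = 8/15:
  payoff from Right = 4/3; payoff from Left = 4/3 — equal.
Check Rosa's indifference given Colin's mix q = 5/11:
  payoff from Down = -2/11; payoff from Up = -2/11 — equal.
Both players are indifferent, so neither can profitably deviate.

Yes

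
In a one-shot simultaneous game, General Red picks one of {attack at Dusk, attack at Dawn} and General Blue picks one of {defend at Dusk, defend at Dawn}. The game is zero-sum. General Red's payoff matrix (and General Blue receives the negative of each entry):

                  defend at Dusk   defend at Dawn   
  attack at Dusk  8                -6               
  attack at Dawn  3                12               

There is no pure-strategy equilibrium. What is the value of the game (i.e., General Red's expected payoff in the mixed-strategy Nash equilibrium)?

v = 114/23

Set General Red's expected payoff from attack at Dusk equal to that from attack at Dawn:
  General Red's expected payoff from attack at Dusk: q·8 + (1−q)·(-6) = 14q - 6
  General Red's expected payoff from attack at Dawn: q·3 + (1−q)·12 = -9q + 12
  14q - 6 = -9q + 12  ⇒  23q = 18  ⇒  q = 18/23.
The value is General Red's expected payoff against this mix (using attack at Dusk): (18/23)·8 + (5/23)·(-6) = 114/23.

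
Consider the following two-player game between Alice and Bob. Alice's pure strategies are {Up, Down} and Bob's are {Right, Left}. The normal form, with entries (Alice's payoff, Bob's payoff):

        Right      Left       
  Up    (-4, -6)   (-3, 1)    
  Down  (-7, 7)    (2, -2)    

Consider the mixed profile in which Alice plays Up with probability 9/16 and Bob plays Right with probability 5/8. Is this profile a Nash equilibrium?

Check Bob's indifference given Alice's mix p = 9/16:
  payoff from Right = -5/16; payoff from Left = -5/16 — equal.
Check Alice's indifference given Bob's mix q = 5/8:
  payoff from Up = -29/8; payoff from Down = -29/8 — equal.
Both players are indifferent, so neither can profitably deviate.

Yes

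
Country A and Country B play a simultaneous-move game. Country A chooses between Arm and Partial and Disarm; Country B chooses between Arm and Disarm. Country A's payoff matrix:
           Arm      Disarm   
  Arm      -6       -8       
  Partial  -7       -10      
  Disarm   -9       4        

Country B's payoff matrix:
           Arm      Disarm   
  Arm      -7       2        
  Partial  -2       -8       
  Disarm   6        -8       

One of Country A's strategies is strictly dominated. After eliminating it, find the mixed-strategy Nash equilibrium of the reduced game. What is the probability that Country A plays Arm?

Country A's strategy Partial is strictly dominated by Arm: -6 > -7 and -8 > -10. Eliminate Partial.
Country A's mix must leave Country B indifferent between Arm and Disarm.
  Country B's expected payoff from Arm: p·(-7) + (1−p)·6 = -13p + 6
  Country B's expected payoff from Disarm: p·2 + (1−p)·(-8) = 10p - 8
  -13p + 6 = 10p - 8  ⇒  -23p = -14  ⇒  p = 14/23.

p = 14/23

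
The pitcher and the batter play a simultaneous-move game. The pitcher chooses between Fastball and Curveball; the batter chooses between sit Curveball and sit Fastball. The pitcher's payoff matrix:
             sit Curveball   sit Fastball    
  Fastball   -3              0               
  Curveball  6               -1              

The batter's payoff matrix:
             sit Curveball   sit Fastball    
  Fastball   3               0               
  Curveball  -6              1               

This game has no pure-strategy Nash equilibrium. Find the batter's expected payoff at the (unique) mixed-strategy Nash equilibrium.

For the batter to be willing to mix, the batter must be indifferent between sit Curveball and sit Fastball, which pins down the pitcher's mix.
  the batter's payoff to sit Curveball: p·3 + (1−p)·(-6) = 9p - 6
  the batter's payoff to sit Fastball: p·0 + (1−p)·1 = -p + 1
  9p - 6 = -p + 1  ⇒  10p = 7  ⇒  p = 7/10.
At equilibrium the batter is indifferent across columns, so the batter's payoff equals the payoff from sit Curveball: (7/10)·3 + (3/10)·(-6) = 3/10.

3/10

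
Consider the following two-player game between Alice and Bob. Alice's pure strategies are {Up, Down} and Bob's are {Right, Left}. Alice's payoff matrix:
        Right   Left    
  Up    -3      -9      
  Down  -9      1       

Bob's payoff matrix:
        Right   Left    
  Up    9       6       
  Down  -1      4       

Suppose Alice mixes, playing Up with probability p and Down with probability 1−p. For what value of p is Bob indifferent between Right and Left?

p = 5/8

Alice's mix must leave Bob indifferent between Right and Left.
  Bob's payoff from Right: p·9 + (1−p)·(-1) = 10p - 1
  Bob's payoff from Left: p·6 + (1−p)·4 = 2p + 4
  10p - 1 = 2p + 4  ⇒  8p = 5  ⇒  p = 5/8.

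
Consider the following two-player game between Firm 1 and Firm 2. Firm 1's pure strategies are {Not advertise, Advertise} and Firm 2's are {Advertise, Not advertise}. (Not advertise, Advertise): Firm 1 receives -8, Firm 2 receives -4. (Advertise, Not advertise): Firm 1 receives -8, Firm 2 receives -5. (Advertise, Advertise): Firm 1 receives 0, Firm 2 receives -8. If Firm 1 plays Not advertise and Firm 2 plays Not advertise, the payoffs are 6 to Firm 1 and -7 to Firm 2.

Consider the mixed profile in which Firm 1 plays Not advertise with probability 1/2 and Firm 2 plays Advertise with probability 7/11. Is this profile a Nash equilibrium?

Yes

Check Firm 2's indifference given Firm 1's mix p = 1/2:
  payoff from Advertise = -6; payoff from Not advertise = -6 — equal.
Check Firm 1's indifference given Firm 2's mix q = 7/11:
  payoff from Not advertise = -32/11; payoff from Advertise = -32/11 — equal.
Both players are indifferent, so neither can profitably deviate.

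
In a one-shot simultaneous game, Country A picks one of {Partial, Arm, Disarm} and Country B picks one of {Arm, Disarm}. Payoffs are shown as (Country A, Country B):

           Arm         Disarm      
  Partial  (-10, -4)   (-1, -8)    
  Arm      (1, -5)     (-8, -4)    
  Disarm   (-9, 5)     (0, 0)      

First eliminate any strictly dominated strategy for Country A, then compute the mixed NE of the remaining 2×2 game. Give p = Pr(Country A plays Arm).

Country A's strategy Partial is strictly dominated by Disarm: -9 > -10 and 0 > -1. Eliminate Partial.
Set Country B's expected payoff from Arm equal to that from Disarm:
  Country B's payoff to Arm: p·(-5) + (1−p)·5 = -10p + 5
  Country B's payoff to Disarm: p·(-4) + (1−p)·0 = -4p
  -10p + 5 = -4p  ⇒  -6p = -5  ⇒  p = 5/6.

p = 5/6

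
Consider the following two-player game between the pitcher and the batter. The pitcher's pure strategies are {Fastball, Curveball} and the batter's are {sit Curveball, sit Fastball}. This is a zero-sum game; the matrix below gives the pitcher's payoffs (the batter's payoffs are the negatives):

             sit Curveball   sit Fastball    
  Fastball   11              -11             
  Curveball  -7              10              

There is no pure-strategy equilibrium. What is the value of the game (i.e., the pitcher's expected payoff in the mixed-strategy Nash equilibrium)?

v = 11/13

For the pitcher to be willing to mix, the pitcher must be indifferent between Fastball and Curveball, which pins down the batter's mix.
  the pitcher's payoff from Fastball: q·11 + (1−q)·(-11) = 22q - 11
  the pitcher's payoff from Curveball: q·(-7) + (1−q)·10 = -17q + 10
  22q - 11 = -17q + 10  ⇒  39q = 21  ⇒  q = 7/13.
The value is the pitcher's expected payoff against this mix (using Fastball): (7/13)·11 + (6/13)·(-11) = 11/13.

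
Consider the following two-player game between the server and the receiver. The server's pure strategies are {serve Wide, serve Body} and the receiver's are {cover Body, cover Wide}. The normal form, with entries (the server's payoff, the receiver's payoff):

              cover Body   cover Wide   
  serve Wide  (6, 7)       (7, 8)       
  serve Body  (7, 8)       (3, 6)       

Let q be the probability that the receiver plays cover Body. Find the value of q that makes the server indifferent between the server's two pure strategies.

q = 4/5

The server's indifference between serve Wide and serve Body determines the receiver's mixing probability q:
  the server's payoff from serve Wide: q·6 + (1−q)·7 = -q + 7
  the server's payoff from serve Body: q·7 + (1−q)·3 = 4q + 3
  -q + 7 = 4q + 3  ⇒  -5q = -4  ⇒  q = 4/5.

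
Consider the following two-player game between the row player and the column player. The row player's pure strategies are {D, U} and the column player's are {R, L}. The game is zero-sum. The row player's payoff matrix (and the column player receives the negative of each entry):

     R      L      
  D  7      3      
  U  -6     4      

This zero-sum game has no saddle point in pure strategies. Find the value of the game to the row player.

v = 23/7

For the row player to be willing to mix, the row player must be indifferent between D and U, which pins down the column player's mix.
  the row player's expected payoff from D: q·7 + (1−q)·3 = 4q + 3
  the row player's expected payoff from U: q·(-6) + (1−q)·4 = -10q + 4
  4q + 3 = -10q + 4  ⇒  14q = 1  ⇒  q = 1/14.
The value is the row player's expected payoff against this mix (using D): (1/14)·7 + (13/14)·3 = 23/7.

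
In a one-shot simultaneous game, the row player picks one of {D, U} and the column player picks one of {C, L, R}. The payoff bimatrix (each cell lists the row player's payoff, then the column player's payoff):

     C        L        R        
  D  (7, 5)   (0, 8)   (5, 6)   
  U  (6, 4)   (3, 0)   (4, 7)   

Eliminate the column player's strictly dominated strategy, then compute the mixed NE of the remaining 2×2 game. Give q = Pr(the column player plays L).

The column player's strategy C is strictly dominated by R: 6 > 5 and 7 > 4. Eliminate C.
In a mixed equilibrium the row player is indifferent between D and U; this condition fixes q.
  the row player's payoff from D: q·0 + (1−q)·5 = -5q + 5
  the row player's payoff from U: q·3 + (1−q)·4 = -q + 4
  -5q + 5 = -q + 4  ⇒  -4q = -1  ⇒  q = 1/4.

q = 1/4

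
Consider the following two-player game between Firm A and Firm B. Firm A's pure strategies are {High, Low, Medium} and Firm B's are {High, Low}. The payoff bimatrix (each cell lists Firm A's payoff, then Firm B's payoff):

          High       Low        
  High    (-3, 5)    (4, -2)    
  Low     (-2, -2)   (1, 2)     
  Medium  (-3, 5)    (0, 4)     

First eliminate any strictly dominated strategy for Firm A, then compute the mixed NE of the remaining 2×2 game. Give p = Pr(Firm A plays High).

p = 4/11

Firm A's strategy Medium is strictly dominated by Low: -2 > -3 and 1 > 0. Eliminate Medium.
Set Firm B's expected payoff from High equal to that from Low:
  Firm B's expected payoff from High: p·5 + (1−p)·(-2) = 7p - 2
  Firm B's expected payoff from Low: p·(-2) + (1−p)·2 = -4p + 2
  7p - 2 = -4p + 2  ⇒  11p = 4  ⇒  p = 4/11.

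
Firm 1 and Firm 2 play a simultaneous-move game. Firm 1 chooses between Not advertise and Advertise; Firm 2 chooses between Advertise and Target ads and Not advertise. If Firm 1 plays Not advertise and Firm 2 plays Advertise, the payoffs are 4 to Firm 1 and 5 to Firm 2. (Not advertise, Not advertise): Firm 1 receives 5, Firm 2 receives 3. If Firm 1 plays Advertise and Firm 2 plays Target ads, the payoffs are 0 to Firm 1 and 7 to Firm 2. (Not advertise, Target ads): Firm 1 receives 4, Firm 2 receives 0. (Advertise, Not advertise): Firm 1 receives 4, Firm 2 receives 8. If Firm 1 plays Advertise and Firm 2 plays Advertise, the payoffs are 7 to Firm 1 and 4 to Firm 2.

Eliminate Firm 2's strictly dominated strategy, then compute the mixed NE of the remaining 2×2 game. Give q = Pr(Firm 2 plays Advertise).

Firm 2's strategy Target ads is strictly dominated by Not advertise: 3 > 0 and 8 > 7. Eliminate Target ads.
For Firm 1 to be willing to mix, Firm 1 must be indifferent between Not advertise and Advertise, which pins down Firm 2's mix.
  Firm 1's payoff from Not advertise: q·4 + (1−q)·5 = -q + 5
  Firm 1's payoff from Advertise: q·7 + (1−q)·4 = 3q + 4
  -q + 5 = 3q + 4  ⇒  -4q = -1  ⇒  q = 1/4.

q = 1/4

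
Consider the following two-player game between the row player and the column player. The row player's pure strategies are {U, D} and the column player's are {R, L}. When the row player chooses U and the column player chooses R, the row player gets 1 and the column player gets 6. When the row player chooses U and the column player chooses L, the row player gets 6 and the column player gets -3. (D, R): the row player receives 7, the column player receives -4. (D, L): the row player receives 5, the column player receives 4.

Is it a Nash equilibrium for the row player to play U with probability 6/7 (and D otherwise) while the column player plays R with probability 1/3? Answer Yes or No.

Given the row player's mix p = 6/7, the column player's payoff from R is 32/7 but from L is -2. The column player strictly prefers R, so the column player would not mix.
So the proposed profile is not a Nash equilibrium.

No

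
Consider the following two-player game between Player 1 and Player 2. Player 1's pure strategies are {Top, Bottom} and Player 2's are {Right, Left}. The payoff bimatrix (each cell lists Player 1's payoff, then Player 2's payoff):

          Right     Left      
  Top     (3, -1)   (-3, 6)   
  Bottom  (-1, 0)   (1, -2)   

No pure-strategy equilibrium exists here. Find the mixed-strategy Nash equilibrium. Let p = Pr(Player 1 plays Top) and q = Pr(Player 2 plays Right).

Set Player 2's expected payoff from Right equal to that from Left:
  Player 2's payoff to Right: p·(-1) + (1−p)·0 = -p
  Player 2's payoff to Left: p·6 + (1−p)·(-2) = 8p - 2
  -p = 8p - 2  ⇒  -9p = -2  ⇒  p = 2/9.
For Player 1 to be willing to mix, Player 1 must be indifferent between Top and Bottom, which pins down Player 2's mix.
  Player 1's payoff from Top: q·3 + (1−q)·(-3) = 6q - 3
  Player 1's payoff from Bottom: q·(-1) + (1−q)·1 = -2q + 1
  6q - 3 = -2q + 1  ⇒  8q = 4  ⇒  q = 1/2.

p = 2/9, q = 1/2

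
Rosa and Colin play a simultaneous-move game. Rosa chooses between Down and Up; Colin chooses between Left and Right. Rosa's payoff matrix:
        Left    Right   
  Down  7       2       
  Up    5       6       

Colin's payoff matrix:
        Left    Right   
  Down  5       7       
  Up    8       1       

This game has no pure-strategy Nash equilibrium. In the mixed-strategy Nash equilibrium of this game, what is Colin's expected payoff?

Colin's indifference between Left and Right determines Rosa's mixing probability p:
  Colin's payoff from Left: p·5 + (1−p)·8 = -3p + 8
  Colin's payoff from Right: p·7 + (1−p)·1 = 6p + 1
  -3p + 8 = 6p + 1  ⇒  -9p = -7  ⇒  p = 7/9.
At equilibrium Colin is indifferent across columns, so Colin's payoff equals the payoff from Left: (7/9)·5 + (2/9)·8 = 17/3.

17/3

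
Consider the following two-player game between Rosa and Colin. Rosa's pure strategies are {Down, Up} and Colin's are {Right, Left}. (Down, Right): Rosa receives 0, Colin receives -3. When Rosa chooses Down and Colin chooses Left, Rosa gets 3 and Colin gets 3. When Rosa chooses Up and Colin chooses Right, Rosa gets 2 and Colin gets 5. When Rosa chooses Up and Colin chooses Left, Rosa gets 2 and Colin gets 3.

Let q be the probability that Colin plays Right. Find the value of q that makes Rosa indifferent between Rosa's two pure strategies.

q = 1/3

In a mixed equilibrium Rosa is indifferent between Down and Up; this condition fixes q.
  Rosa's expected payoff from Down: q·0 + (1−q)·3 = -3q + 3
  Rosa's expected payoff from Up: q·2 + (1−q)·2 = 2
  -3q + 3 = 2  ⇒  -3q = -1  ⇒  q = 1/3.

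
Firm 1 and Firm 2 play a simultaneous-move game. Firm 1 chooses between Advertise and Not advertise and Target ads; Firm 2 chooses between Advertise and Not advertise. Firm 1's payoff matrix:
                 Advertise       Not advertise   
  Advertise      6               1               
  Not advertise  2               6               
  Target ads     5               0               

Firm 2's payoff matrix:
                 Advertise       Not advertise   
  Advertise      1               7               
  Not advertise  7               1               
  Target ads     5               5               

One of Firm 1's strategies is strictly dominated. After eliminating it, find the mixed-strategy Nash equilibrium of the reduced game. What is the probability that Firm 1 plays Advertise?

p = 1/2

Firm 1's strategy Target ads is strictly dominated by Advertise: 6 > 5 and 1 > 0. Eliminate Target ads.
In a mixed equilibrium Firm 2 is indifferent between Advertise and Not advertise; this condition fixes p.
  Firm 2's payoff from Advertise: p·1 + (1−p)·7 = -6p + 7
  Firm 2's payoff from Not advertise: p·7 + (1−p)·1 = 6p + 1
  -6p + 7 = 6p + 1  ⇒  -12p = -6  ⇒  p = 1/2.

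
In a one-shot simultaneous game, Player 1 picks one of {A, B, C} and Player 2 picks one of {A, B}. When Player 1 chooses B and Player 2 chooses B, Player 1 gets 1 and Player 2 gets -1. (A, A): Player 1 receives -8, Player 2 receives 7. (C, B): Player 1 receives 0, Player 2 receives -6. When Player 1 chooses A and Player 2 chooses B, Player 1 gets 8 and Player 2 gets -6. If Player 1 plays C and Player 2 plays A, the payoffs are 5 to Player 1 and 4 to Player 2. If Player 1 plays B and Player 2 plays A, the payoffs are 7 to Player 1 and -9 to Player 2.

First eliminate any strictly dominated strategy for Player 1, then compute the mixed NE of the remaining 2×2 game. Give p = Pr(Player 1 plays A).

Player 1's strategy C is strictly dominated by B: 7 > 5 and 1 > 0. Eliminate C.
Player 2's indifference between A and B determines Player 1's mixing probability p:
  Player 2's expected payoff from A: p·7 + (1−p)·(-9) = 16p - 9
  Player 2's expected payoff from B: p·(-6) + (1−p)·(-1) = -5p - 1
  16p - 9 = -5p - 1  ⇒  21p = 8  ⇒  p = 8/21.

p = 8/21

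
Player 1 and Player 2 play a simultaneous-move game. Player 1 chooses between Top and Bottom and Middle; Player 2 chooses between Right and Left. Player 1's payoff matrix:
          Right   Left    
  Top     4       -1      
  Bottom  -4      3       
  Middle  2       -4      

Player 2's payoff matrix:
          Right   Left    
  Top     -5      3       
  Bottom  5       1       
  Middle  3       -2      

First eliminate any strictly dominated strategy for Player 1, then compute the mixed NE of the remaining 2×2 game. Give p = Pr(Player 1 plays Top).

Player 1's strategy Middle is strictly dominated by Top: 4 > 2 and -1 > -4. Eliminate Middle.
Set Player 2's expected payoff from Right equal to that from Left:
  Player 2's payoff from Right: p·(-5) + (1−p)·5 = -10p + 5
  Player 2's payoff from Left: p·3 + (1−p)·1 = 2p + 1
  -10p + 5 = 2p + 1  ⇒  -12p = -4  ⇒  p = 1/3.

p = 1/3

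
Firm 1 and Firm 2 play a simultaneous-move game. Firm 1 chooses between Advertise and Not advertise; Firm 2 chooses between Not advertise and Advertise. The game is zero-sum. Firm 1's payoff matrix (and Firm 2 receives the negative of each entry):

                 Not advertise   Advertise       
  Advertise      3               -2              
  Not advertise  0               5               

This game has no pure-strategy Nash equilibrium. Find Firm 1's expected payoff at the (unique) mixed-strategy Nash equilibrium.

3/2

In a mixed equilibrium Firm 1 is indifferent between Advertise and Not advertise; this condition fixes q.
  Firm 1's payoff to Advertise: q·3 + (1−q)·(-2) = 5q - 2
  Firm 1's payoff to Not advertise: q·0 + (1−q)·5 = -5q + 5
  5q - 2 = -5q + 5  ⇒  10q = 7  ⇒  q = 7/10.
At equilibrium Firm 1 is indifferent across rows, so Firm 1's payoff equals the payoff from Advertise: (7/10)·3 + (3/10)·(-2) = 3/2.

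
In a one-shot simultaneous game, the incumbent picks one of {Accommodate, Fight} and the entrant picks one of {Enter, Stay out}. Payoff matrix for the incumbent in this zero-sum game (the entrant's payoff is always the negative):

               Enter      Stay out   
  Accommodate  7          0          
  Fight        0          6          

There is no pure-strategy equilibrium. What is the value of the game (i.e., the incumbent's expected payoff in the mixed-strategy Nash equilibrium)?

v = 42/13

The incumbent's indifference between Accommodate and Fight determines the entrant's mixing probability q:
  the incumbent's payoff from Accommodate: q·7 + (1−q)·0 = 7q
  the incumbent's payoff from Fight: q·0 + (1−q)·6 = -6q + 6
  7q = -6q + 6  ⇒  13q = 6  ⇒  q = 6/13.
The value is the incumbent's expected payoff against this mix (using Accommodate): (6/13)·7 + (7/13)·0 = 42/13.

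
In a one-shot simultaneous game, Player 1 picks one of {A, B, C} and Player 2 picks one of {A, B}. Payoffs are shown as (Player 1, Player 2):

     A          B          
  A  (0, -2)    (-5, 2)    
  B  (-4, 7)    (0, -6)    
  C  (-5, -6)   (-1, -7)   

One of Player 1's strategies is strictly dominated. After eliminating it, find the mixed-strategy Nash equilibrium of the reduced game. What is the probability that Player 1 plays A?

p = 13/17

Player 1's strategy C is strictly dominated by B: -4 > -5 and 0 > -1. Eliminate C.
Player 1's mix must leave Player 2 indifferent between A and B.
  Player 2's payoff from A: p·(-2) + (1−p)·7 = -9p + 7
  Player 2's payoff from B: p·2 + (1−p)·(-6) = 8p - 6
  -9p + 7 = 8p - 6  ⇒  -17p = -13  ⇒  p = 13/17.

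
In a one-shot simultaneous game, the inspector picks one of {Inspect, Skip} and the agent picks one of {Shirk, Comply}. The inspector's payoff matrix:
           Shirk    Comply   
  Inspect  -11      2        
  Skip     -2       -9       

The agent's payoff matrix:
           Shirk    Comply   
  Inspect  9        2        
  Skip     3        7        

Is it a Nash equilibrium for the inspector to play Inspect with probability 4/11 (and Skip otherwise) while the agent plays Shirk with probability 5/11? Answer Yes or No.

Given the agent's mix q = 5/11, the inspector's payoff from Inspect is -43/11 but from Skip is -64/11. The inspector strictly prefers Inspect, so the inspector would not mix.
So the proposed profile is not a Nash equilibrium.

No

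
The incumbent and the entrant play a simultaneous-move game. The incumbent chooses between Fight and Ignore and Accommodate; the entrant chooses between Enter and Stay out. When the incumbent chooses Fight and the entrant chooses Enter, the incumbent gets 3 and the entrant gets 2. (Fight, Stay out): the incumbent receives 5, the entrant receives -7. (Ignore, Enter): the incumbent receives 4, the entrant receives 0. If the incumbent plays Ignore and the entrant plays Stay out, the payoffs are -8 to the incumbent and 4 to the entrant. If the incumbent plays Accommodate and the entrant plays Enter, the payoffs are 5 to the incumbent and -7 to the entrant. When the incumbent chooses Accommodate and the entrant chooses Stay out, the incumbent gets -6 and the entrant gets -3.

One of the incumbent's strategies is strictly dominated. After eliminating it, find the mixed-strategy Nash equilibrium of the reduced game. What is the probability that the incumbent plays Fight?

p = 4/13

The incumbent's strategy Ignore is strictly dominated by Accommodate: 5 > 4 and -6 > -8. Eliminate Ignore.
For the entrant to be willing to mix, the entrant must be indifferent between Enter and Stay out, which pins down the incumbent's mix.
  the entrant's expected payoff from Enter: p·2 + (1−p)·(-7) = 9p - 7
  the entrant's expected payoff from Stay out: p·(-7) + (1−p)·(-3) = -4p - 3
  9p - 7 = -4p - 3  ⇒  13p = 4  ⇒  p = 4/13.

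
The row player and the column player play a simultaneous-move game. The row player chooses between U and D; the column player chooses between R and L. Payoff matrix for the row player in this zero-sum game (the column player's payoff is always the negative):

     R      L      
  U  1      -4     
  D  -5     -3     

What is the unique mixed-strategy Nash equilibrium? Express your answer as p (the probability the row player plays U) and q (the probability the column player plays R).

The column player's indifference between R and L determines the row player's mixing probability p:
  the column player's payoff from R: p·(-1) + (1−p)·5 = -6p + 5
  the column player's payoff from L: p·4 + (1−p)·3 = p + 3
  -6p + 5 = p + 3  ⇒  -7p = -2  ⇒  p = 2/7.
The column player's mix must leave the row player indifferent between U and D.
  the row player's expected payoff from U: q·1 + (1−q)·(-4) = 5q - 4
  the row player's expected payoff from D: q·(-5) + (1−q)·(-3) = -2q - 3
  5q - 4 = -2q - 3  ⇒  7q = 1  ⇒  q = 1/7.

p = 2/7, q = 1/7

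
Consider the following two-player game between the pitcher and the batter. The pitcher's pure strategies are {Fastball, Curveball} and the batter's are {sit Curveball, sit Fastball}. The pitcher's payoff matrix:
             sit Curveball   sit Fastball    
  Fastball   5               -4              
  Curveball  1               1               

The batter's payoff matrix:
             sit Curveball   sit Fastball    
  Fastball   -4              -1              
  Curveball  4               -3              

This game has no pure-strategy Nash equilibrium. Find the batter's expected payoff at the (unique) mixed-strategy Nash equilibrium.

-8/5

The batter's indifference between sit Curveball and sit Fastball determines the pitcher's mixing probability p:
  the batter's payoff to sit Curveball: p·(-4) + (1−p)·4 = -8p + 4
  the batter's payoff to sit Fastball: p·(-1) + (1−p)·(-3) = 2p - 3
  -8p + 4 = 2p - 3  ⇒  -10p = -7  ⇒  p = 7/10.
At equilibrium the batter is indifferent across columns, so the batter's payoff equals the payoff from sit Curveball: (7/10)·(-4) + (3/10)·4 = -8/5.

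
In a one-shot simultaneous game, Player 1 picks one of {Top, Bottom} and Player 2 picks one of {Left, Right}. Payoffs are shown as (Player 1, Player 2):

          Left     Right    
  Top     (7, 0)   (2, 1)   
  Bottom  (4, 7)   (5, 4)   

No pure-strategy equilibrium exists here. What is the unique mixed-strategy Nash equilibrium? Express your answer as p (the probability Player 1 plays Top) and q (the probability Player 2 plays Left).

For Player 2 to be willing to mix, Player 2 must be indifferent between Left and Right, which pins down Player 1's mix.
  Player 2's payoff from Left: p·0 + (1−p)·7 = -7p + 7
  Player 2's payoff from Right: p·1 + (1−p)·4 = -3p + 4
  -7p + 7 = -3p + 4  ⇒  -4p = -3  ⇒  p = 3/4.
Player 2's mix must leave Player 1 indifferent between Top and Bottom.
  Player 1's payoff to Top: q·7 + (1−q)·2 = 5q + 2
  Player 1's payoff to Bottom: q·4 + (1−q)·5 = -q + 5
  5q + 2 = -q + 5  ⇒  6q = 3  ⇒  q = 1/2.

p = 3/4, q = 1/2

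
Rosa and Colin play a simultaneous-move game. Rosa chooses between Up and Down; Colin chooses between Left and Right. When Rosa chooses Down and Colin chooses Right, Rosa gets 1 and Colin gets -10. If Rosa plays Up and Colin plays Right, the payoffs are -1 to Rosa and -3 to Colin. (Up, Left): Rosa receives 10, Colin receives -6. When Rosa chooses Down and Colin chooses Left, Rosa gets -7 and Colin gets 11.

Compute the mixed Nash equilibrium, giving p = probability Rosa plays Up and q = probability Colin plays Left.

For Colin to be willing to mix, Colin must be indifferent between Left and Right, which pins down Rosa's mix.
  Colin's payoff from Left: p·(-6) + (1−p)·11 = -17p + 11
  Colin's payoff from Right: p·(-3) + (1−p)·(-10) = 7p - 10
  -17p + 11 = 7p - 10  ⇒  -24p = -21  ⇒  p = 7/8.
For Rosa to be willing to mix, Rosa must be indifferent between Up and Down, which pins down Colin's mix.
  Rosa's expected payoff from Up: q·10 + (1−q)·(-1) = 11q - 1
  Rosa's expected payoff from Down: q·(-7) + (1−q)·1 = -8q + 1
  11q - 1 = -8q + 1  ⇒  19q = 2  ⇒  q = 2/19.

p = 7/8, q = 2/19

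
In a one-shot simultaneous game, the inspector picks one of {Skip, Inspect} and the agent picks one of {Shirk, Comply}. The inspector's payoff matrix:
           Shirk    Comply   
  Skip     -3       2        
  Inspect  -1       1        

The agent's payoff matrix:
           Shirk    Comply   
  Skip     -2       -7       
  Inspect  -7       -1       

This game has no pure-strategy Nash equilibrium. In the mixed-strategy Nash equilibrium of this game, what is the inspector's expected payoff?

1/3

The agent's mix must leave the inspector indifferent between Skip and Inspect.
  the inspector's payoff to Skip: q·(-3) + (1−q)·2 = -5q + 2
  the inspector's payoff to Inspect: q·(-1) + (1−q)·1 = -2q + 1
  -5q + 2 = -2q + 1  ⇒  -3q = -1  ⇒  q = 1/3.
At equilibrium the inspector is indifferent across rows, so the inspector's payoff equals the payoff from Skip: (1/3)·(-3) + (2/3)·2 = 1/3.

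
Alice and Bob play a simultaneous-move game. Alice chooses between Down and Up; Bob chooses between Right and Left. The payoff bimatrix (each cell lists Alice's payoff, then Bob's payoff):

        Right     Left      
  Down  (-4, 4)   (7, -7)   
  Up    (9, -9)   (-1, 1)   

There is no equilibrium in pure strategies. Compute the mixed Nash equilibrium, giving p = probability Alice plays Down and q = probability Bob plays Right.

p = 10/21, q = 8/21

In a mixed equilibrium Bob is indifferent between Right and Left; this condition fixes p.
  Bob's payoff from Right: p·4 + (1−p)·(-9) = 13p - 9
  Bob's payoff from Left: p·(-7) + (1−p)·1 = -8p + 1
  13p - 9 = -8p + 1  ⇒  21p = 10  ⇒  p = 10/21.
Bob's mix must leave Alice indifferent between Down and Up.
  Alice's expected payoff from Down: q·(-4) + (1−q)·7 = -11q + 7
  Alice's expected payoff from Up: q·9 + (1−q)·(-1) = 10q - 1
  -11q + 7 = 10q - 1  ⇒  -21q = -8  ⇒  q = 8/21.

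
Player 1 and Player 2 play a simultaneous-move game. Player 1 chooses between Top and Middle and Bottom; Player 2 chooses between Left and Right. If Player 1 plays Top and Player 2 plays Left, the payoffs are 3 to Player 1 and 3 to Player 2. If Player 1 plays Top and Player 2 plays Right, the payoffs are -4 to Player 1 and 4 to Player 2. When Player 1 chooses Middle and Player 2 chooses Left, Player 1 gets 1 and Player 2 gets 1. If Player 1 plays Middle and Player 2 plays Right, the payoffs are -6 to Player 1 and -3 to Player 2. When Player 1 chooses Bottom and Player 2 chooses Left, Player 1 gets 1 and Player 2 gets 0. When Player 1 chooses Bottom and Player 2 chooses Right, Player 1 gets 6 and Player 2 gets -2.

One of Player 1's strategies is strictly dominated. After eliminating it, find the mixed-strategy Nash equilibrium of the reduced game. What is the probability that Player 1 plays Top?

Player 1's strategy Middle is strictly dominated by Top: 3 > 1 and -4 > -6. Eliminate Middle.
Player 2's indifference between Left and Right determines Player 1's mixing probability p:
  Player 2's expected payoff from Left: p·3 + (1−p)·0 = 3p
  Player 2's expected payoff from Right: p·4 + (1−p)·(-2) = 6p - 2
  3p = 6p - 2  ⇒  -3p = -2  ⇒  p = 2/3.

p = 2/3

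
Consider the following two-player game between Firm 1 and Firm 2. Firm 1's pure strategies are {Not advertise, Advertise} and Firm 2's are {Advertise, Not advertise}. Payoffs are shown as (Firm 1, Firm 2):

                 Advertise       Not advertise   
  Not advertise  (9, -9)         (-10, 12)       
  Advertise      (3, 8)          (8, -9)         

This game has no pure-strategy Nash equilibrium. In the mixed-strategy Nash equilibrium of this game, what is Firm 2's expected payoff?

For Firm 2 to be willing to mix, Firm 2 must be indifferent between Advertise and Not advertise, which pins down Firm 1's mix.
  Firm 2's payoff from Advertise: p·(-9) + (1−p)·8 = -17p + 8
  Firm 2's payoff from Not advertise: p·12 + (1−p)·(-9) = 21p - 9
  -17p + 8 = 21p - 9  ⇒  -38p = -17  ⇒  p = 17/38.
At equilibrium Firm 2 is indifferent across columns, so Firm 2's payoff equals the payoff from Advertise: (17/38)·(-9) + (21/38)·8 = 15/38.

15/38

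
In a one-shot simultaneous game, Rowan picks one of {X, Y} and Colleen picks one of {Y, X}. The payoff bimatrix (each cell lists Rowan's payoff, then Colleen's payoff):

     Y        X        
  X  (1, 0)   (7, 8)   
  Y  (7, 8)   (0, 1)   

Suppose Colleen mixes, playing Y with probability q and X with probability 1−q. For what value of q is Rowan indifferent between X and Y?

q = 7/13

For Rowan to be willing to mix, Rowan must be indifferent between X and Y, which pins down Colleen's mix.
  Rowan's payoff from X: q·1 + (1−q)·7 = -6q + 7
  Rowan's payoff from Y: q·7 + (1−q)·0 = 7q
  -6q + 7 = 7q  ⇒  -13q = -7  ⇒  q = 7/13.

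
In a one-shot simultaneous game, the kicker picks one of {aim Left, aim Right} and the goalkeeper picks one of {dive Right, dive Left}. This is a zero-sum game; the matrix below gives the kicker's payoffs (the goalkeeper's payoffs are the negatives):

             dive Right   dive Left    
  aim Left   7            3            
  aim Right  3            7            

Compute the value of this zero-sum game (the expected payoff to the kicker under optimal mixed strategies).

For the kicker to be willing to mix, the kicker must be indifferent between aim Left and aim Right, which pins down the goalkeeper's mix.
  the kicker's payoff to aim Left: q·7 + (1−q)·3 = 4q + 3
  the kicker's payoff to aim Right: q·3 + (1−q)·7 = -4q + 7
  4q + 3 = -4q + 7  ⇒  8q = 4  ⇒  q = 1/2.
The value is the kicker's expected payoff against this mix (using aim Left): (1/2)·7 + (1/2)·3 = 5.

v = 5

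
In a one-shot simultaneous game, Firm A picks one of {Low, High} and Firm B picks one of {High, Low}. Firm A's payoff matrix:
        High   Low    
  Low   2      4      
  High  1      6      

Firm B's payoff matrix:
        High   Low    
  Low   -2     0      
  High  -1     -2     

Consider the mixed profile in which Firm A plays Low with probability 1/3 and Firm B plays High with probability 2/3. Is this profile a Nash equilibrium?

Yes

Check Firm B's indifference given Firm A's mix p = 1/3:
  payoff from High = -4/3; payoff from Low = -4/3 — equal.
Check Firm A's indifference given Firm B's mix q = 2/3:
  payoff from Low = 8/3; payoff from High = 8/3 — equal.
Both players are indifferent, so neither can profitably deviate.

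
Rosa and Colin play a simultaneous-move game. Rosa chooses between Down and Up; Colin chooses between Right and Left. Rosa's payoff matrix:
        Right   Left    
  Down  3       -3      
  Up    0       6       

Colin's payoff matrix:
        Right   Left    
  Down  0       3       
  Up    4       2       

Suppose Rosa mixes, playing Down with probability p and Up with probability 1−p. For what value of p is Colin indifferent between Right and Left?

p = 2/5

In a mixed equilibrium Colin is indifferent between Right and Left; this condition fixes p.
  Colin's payoff to Right: p·0 + (1−p)·4 = -4p + 4
  Colin's payoff to Left: p·3 + (1−p)·2 = p + 2
  -4p + 4 = p + 2  ⇒  -5p = -2  ⇒  p = 2/5.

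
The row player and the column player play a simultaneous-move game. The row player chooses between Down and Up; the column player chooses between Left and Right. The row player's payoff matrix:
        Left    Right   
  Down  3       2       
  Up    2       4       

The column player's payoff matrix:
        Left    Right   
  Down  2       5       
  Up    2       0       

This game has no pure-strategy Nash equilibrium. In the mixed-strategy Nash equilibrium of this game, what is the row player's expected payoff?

8/3

The row player's indifference between Down and Up determines the column player's mixing probability q:
  the row player's expected payoff from Down: q·3 + (1−q)·2 = q + 2
  the row player's expected payoff from Up: q·2 + (1−q)·4 = -2q + 4
  q + 2 = -2q + 4  ⇒  3q = 2  ⇒  q = 2/3.
At equilibrium the row player is indifferent across rows, so the row player's payoff equals the payoff from Down: (2/3)·3 + (1/3)·2 = 8/3.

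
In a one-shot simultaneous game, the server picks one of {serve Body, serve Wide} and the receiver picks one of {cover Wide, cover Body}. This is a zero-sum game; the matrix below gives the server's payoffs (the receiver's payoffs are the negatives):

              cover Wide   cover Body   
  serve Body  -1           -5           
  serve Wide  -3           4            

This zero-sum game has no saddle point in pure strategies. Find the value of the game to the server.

v = -19/11

For the server to be willing to mix, the server must be indifferent between serve Body and serve Wide, which pins down the receiver's mix.
  the server's payoff to serve Body: q·(-1) + (1−q)·(-5) = 4q - 5
  the server's payoff to serve Wide: q·(-3) + (1−q)·4 = -7q + 4
  4q - 5 = -7q + 4  ⇒  11q = 9  ⇒  q = 9/11.
The value is the server's expected payoff against this mix (using serve Body): (9/11)·(-1) + (2/11)·(-5) = -19/11.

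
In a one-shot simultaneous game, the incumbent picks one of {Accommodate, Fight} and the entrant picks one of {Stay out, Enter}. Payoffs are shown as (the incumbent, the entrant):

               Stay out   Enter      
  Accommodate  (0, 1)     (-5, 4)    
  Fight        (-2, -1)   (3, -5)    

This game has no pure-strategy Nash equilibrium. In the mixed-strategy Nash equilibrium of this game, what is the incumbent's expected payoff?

-1

In a mixed equilibrium the incumbent is indifferent between Accommodate and Fight; this condition fixes q.
  the incumbent's expected payoff from Accommodate: q·0 + (1−q)·(-5) = 5q - 5
  the incumbent's expected payoff from Fight: q·(-2) + (1−q)·3 = -5q + 3
  5q - 5 = -5q + 3  ⇒  10q = 8  ⇒  q = 4/5.
At equilibrium the incumbent is indifferent across rows, so the incumbent's payoff equals the payoff from Accommodate: (4/5)·0 + (1/5)·(-5) = -1.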